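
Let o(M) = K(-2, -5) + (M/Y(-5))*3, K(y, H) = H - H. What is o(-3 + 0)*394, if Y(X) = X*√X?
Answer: -3546*I*√5/25 ≈ -317.16*I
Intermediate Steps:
Y(X) = X^(3/2)
K(y, H) = 0
o(M) = 3*I*M*√5/25 (o(M) = 0 + (M/((-5)^(3/2)))*3 = 0 + (M/((-5*I*√5)))*3 = 0 + (M*(I*√5/25))*3 = 0 + (I*M*√5/25)*3 = 0 + 3*I*M*√5/25 = 3*I*M*√5/25)
o(-3 + 0)*394 = (3*I*(-3 + 0)*√5/25)*394 = ((3/25)*I*(-3)*√5)*394 = -9*I*√5/25*394 = -3546*I*√5/25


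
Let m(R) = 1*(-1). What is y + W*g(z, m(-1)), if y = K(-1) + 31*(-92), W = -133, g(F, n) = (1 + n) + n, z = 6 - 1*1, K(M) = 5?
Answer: -2714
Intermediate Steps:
m(R) = -1
z = 5 (z = 6 - 1 = 5)
g(F, n) = 1 + 2*n
y = -2847 (y = 5 + 31*(-92) = 5 - 2852 = -2847)
y + W*g(z, m(-1)) = -2847 - 133*(1 + 2*(-1)) = -2847 - 133*(1 - 2) = -2847 - 133*(-1) = -2847 + 133 = -2714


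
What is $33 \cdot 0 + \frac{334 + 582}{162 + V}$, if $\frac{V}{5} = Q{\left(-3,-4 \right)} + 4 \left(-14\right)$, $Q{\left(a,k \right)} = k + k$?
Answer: $- \frac{458}{79} \approx -5.7975$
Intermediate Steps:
$Q{\left(a,k \right)} = 2 k$
$V = -320$ ($V = 5 \left(2 \left(-4\right) + 4 \left(-14\right)\right) = 5 \left(-8 - 56\right) = 5 \left(-64\right) = -320$)
$33 \cdot 0 + \frac{334 + 582}{162 + V} = 33 \cdot 0 + \frac{334 + 582}{162 - 320} = 0 + \frac{916}{-158} = 0 + 916 \left(- \frac{1}{158}\right) = 0 - \frac{458}{79} = - \frac{458}{79}$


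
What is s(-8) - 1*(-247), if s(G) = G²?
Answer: 311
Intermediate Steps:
s(-8) - 1*(-247) = (-8)² - 1*(-247) = 64 + 247 = 311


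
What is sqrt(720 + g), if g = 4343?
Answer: sqrt(5063) ≈ 71.155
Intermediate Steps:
sqrt(720 + g) = sqrt(720 + 4343) = sqrt(5063)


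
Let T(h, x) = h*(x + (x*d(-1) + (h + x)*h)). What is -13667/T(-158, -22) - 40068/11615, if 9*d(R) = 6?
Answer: -272894415/79177132 ≈ -3.4466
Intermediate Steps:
d(R) = ⅔ (d(R) = (⅑)*6 = ⅔)
T(h, x) = h*(5*x/3 + h*(h + x)) (T(h, x) = h*(x + (x*(⅔) + (h + x)*h)) = h*(x + (2*x/3 + h*(h + x))) = h*(5*x/3 + h*(h + x)))
-13667/T(-158, -22) - 40068/11615 = -13667*(-1/(158*((-158)² + (5/3)*(-22) - 158*(-22)))) - 40068/11615 = -13667*(-1/(158*(24964 - 110/3 + 3476))) - 40068*1/11615 = -13667/((-158*85210/3)) - 40068/11615 = -13667/(-13463180/3) - 40068/11615 = -13667*(-3/13463180) - 40068/11615 = 519/170420 - 40068/11615 = -272894415/79177132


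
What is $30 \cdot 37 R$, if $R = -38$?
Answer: $-42180$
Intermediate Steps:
$30 \cdot 37 R = 30 \cdot 37 \left(-38\right) = 1110 \left(-38\right) = -42180$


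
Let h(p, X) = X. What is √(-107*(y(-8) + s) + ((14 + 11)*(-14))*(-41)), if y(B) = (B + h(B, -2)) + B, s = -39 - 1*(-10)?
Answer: √19379 ≈ 139.21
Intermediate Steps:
s = -29 (s = -39 + 10 = -29)
y(B) = -2 + 2*B (y(B) = (B - 2) + B = (-2 + B) + B = -2 + 2*B)
√(-107*(y(-8) + s) + ((14 + 11)*(-14))*(-41)) = √(-107*((-2 + 2*(-8)) - 29) + ((14 + 11)*(-14))*(-41)) = √(-107*((-2 - 16) - 29) + (25*(-14))*(-41)) = √(-107*(-18 - 29) - 350*(-41)) = √(-107*(-47) + 14350) = √(5029 + 14350) = √19379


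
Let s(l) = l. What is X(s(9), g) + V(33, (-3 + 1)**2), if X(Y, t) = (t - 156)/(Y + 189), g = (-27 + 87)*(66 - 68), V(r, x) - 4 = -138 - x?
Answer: -4600/33 ≈ -139.39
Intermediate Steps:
V(r, x) = -134 - x (V(r, x) = 4 + (-138 - x) = -134 - x)
g = -120 (g = 60*(-2) = -120)
X(Y, t) = (-156 + t)/(189 + Y)
X(s(9), g) + V(33, (-3 + 1)**2) = (-156 - 120)/(189 + 9) + (-134 - (-3 + 1)**2) = -276/198 + (-134 - 1*(-2)**2) = (1/198)*(-276) + (-134 - 1*4) = -46/33 + (-134 - 4) = -46/33 - 138 = -4600/33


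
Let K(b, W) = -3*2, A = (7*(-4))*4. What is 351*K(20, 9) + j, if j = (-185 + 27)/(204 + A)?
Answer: -96955/46 ≈ -2107.7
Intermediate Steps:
A = -112 (A = -28*4 = -112)
j = -79/46 (j = (-185 + 27)/(204 - 112) = -158/92 = -158*1/92 = -79/46 ≈ -1.7174)
K(b, W) = -6
351*K(20, 9) + j = 351*(-6) - 79/46 = -2106 - 79/46 = -96955/46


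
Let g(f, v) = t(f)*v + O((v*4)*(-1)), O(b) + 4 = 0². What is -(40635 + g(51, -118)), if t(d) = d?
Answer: -34613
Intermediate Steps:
O(b) = -4 (O(b) = -4 + 0² = -4 + 0 = -4)
g(f, v) = -4 + f*v (g(f, v) = f*v - 4 = -4 + f*v)
-(40635 + g(51, -118)) = -(40635 + (-4 + 51*(-118))) = -(40635 + (-4 - 6018)) = -(40635 - 6022) = -1*34613 = -34613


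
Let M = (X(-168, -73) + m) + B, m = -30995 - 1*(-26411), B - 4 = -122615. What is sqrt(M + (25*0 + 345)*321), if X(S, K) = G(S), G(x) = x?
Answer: I*sqrt(16618) ≈ 128.91*I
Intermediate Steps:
X(S, K) = S
B = -122611 (B = 4 - 122615 = -122611)
m = -4584 (m = -30995 + 26411 = -4584)
M = -127363 (M = (-168 - 4584) - 122611 = -4752 - 122611 = -127363)
sqrt(M + (25*0 + 345)*321) = sqrt(-127363 + (25*0 + 345)*321) = sqrt(-127363 + (0 + 345)*321) = sqrt(-127363 + 345*321) = sqrt(-127363 + 110745) = sqrt(-16618) = I*sqrt(16618)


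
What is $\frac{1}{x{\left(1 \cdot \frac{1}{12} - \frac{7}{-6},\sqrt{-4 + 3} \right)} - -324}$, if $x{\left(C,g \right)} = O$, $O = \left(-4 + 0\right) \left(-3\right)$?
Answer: $\frac{1}{336} \approx 0.0029762$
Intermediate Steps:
$O = 12$ ($O = \left(-4\right) \left(-3\right) = 12$)
$x{\left(C,g \right)} = 12$
$\frac{1}{x{\left(1 \cdot \frac{1}{12} - \frac{7}{-6},\sqrt{-4 + 3} \right)} - -324} = \frac{1}{12 - -324} = \frac{1}{12 + 324} = \frac{1}{336}$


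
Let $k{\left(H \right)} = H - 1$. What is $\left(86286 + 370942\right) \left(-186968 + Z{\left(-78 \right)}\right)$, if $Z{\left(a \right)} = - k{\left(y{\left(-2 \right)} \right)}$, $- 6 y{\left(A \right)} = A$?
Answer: $- \frac{256460099656}{3} \approx -8.5487 \cdot 10^{10}$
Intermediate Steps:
$y{\left(A \right)} = - \frac{A}{6}$
$k{\left(H \right)} = -1 + H$ ($k{\left(H \right)} = H - 1 = -1 + H$)
$Z{\left(a \right)} = \frac{2}{3}$ ($Z{\left(a \right)} = - (-1 - - \frac{1}{3}) = - (-1 + \frac{1}{3}) = \left(-1\right) \left(- \frac{2}{3}\right) = \frac{2}{3}$)
$\left(86286 + 370942\right) \left(-186968 + Z{\left(-78 \right)}\right) = \left(86286 + 370942\right) \left(-186968 + \frac{2}{3}\right) = 457228 \left(- \frac{560902}{3}\right) = - \frac{256460099656}{3}$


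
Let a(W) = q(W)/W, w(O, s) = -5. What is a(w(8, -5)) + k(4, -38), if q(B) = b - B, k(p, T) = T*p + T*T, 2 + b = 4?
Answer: 6453/5 ≈ 1290.6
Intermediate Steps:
b = 2 (b = -2 + 4 = 2)
k(p, T) = T² + T*p (k(p, T) = T*p + T² = T² + T*p)
q(B) = 2 - B
a(W) = (2 - W)/W
a(w(8, -5)) + k(4, -38) = (2 - 1*(-5))/(-5) - 38*(-38 + 4) = -(2 + 5)/5 - 38*(-34) = -⅕*7 + 1292 = -7/5 + 1292 = 6453/5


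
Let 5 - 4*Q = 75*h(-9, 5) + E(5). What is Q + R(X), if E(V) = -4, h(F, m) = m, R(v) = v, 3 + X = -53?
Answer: -295/2 ≈ -147.50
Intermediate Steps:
X = -56 (X = -3 - 53 = -56)
Q = -183/2 (Q = 5/4 - (75*5 - 4)/4 = 5/4 - (375 - 4)/4 = 5/4 - 1/4*371 = 5/4 - 371/4 = -183/2 ≈ -91.500)
Q + R(X) = -183/2 - 56 = -295/2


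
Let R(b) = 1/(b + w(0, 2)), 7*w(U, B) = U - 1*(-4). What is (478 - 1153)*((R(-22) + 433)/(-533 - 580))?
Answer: 194829/742 ≈ 262.57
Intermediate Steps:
w(U, B) = 4/7 + U/7 (w(U, B) = (U - 1*(-4))/7 = (U + 4)/7 = (4 + U)/7 = 4/7 + U/7)
R(b) = 1/(4/7 + b) (R(b) = 1/(b + (4/7 + (⅐)*0)) = 1/(b + (4/7 + 0)) = 1/(b + 4/7) = 1/(4/7 + b))
(478 - 1153)*((R(-22) + 433)/(-533 - 580)) = (478 - 1153)*((7/(4 + 7*(-22)) + 433)/(-533 - 580)) = -675*(7/(4 - 154) + 433)/(-1113) = -675*(7/(-150) + 433)*(-1)/1113 = -675*(7*(-1/150) + 433)*(-1)/1113 = -675*(-7/150 + 433)*(-1)/1113 = -584487*(-1)/(2*1113) = -675*(-64943/166950) = 194829/742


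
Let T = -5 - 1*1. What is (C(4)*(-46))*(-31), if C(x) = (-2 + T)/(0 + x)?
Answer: -2852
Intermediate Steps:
T = -6 (T = -5 - 1 = -6)
C(x) = -8/x (C(x) = (-2 - 6)/(0 + x) = -8/x)
(C(4)*(-46))*(-31) = (-8/4*(-46))*(-31) = (-8*¼*(-46))*(-31) = -2*(-46)*(-31) = 92*(-31) = -2852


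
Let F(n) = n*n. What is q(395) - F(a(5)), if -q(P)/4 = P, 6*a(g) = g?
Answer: -56905/36 ≈ -1580.7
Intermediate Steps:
a(g) = g/6
q(P) = -4*P
F(n) = n**2
q(395) - F(a(5)) = -4*395 - ((1/6)*5)**2 = -1580 - (5/6)**2 = -1580 - 1*25/36 = -1580 - 25/36 = -56905/36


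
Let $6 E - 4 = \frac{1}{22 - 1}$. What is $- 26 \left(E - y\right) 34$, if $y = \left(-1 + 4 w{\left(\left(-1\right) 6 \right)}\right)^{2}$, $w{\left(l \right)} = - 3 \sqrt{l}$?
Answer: $- \frac{48099766}{63} + 21216 i \sqrt{6} \approx -7.6349 \cdot 10^{5} + 51968.0 i$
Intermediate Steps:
$y = \left(-1 - 12 i \sqrt{6}\right)^{2}$ ($y = \left(-1 + 4 \left(- 3 \sqrt{\left(-1\right) 6}\right)\right)^{2} = \left(-1 + 4 \left(- 3 \sqrt{-6}\right)\right)^{2} = \left(-1 + 4 \left(- 3 i \sqrt{6}\right)\right)^{2} = \left(-1 - 12 i \sqrt{6}\right)^{2} \approx -863.0 + 58.788 i$)
$E = \frac{85}{126}$ ($E = \frac{2}{3} + \frac{1}{6 \left(22 - 1\right)} = \frac{2}{3} + \frac{1}{6 \cdot 21} = \frac{2}{3} + \frac{1}{6} \cdot \frac{1}{21} = \frac{2}{3} + \frac{1}{126} = \frac{85}{126} \approx 0.6746$)
$- 26 \left(E - y\right) 34 = - 26 \left(\frac{85}{126} - \left(-863 + 24 i \sqrt{6}\right)\right) 34 = - 26 \left(\frac{85}{126} + \left(863 - 24 i \sqrt{6}\right)\right) 34 = - 26 \left(\frac{108823}{126} - 24 i \sqrt{6}\right) 34 = \left(- \frac{1414699}{63} + 624 i \sqrt{6}\right) 34 = - \frac{48099766}{63} + 21216 i \sqrt{6}$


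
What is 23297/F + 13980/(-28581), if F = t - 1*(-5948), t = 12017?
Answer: 138233619/171152555 ≈ 0.80766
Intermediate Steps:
F = 17965 (F = 12017 - 1*(-5948) = 12017 + 5948 = 17965)
23297/F + 13980/(-28581) = 23297/17965 + 13980/(-28581) = 23297*(1/17965) + 13980*(-1/28581) = 23297/17965 - 4660/9527 = 138233619/171152555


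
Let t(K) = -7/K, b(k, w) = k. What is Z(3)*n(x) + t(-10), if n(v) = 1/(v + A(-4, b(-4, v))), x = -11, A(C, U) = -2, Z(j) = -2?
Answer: 111/130 ≈ 0.85385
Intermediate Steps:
n(v) = 1/(-2 + v) (n(v) = 1/(v - 2) = 1/(-2 + v))
Z(3)*n(x) + t(-10) = -2/(-2 - 11) - 7/(-10) = -2/(-13) - 7*(-⅒) = -2*(-1/13) + 7/10 = 2/13 + 7/10 = 111/130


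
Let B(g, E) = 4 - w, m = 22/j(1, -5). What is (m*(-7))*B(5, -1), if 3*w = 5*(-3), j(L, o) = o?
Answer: 1386/5 ≈ 277.20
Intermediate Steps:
w = -5 (w = (5*(-3))/3 = (1/3)*(-15) = -5)
m = -22/5 (m = 22/(-5) = 22*(-1/5) = -22/5 ≈ -4.4000)
B(g, E) = 9 (B(g, E) = 4 - 1*(-5) = 4 + 5 = 9)
(m*(-7))*B(5, -1) = -22/5*(-7)*9 = (154/5)*9 = 1386/5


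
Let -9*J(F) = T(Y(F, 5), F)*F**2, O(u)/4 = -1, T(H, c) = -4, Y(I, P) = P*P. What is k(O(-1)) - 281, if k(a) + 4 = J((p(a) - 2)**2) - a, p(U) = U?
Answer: 295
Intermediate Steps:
Y(I, P) = P**2
O(u) = -4 (O(u) = 4*(-1) = -4)
J(F) = 4*F**2/9 (J(F) = -(-4)*F**2/9 = 4*F**2/9)
k(a) = -4 - a + 4*(-2 + a)**4/9 (k(a) = -4 + (4*((a - 2)**2)**2/9 - a) = -4 + (4*((-2 + a)**2)**2/9 - a) = -4 + (4*(-2 + a)**4/9 - a) = -4 + (-a + 4*(-2 + a)**4/9) = -4 - a + 4*(-2 + a)**4/9)
k(O(-1)) - 281 = (-4 - 1*(-4) + 4*(-2 - 4)**4/9) - 281 = (-4 + 4 + (4/9)*(-6)**4) - 281 = (-4 + 4 + (4/9)*1296) - 281 = (-4 + 4 + 576) - 281 = 576 - 281 = 295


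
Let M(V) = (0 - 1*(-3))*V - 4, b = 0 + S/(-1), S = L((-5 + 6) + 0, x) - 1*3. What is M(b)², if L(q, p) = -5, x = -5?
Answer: 400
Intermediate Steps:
S = -8 (S = -5 - 1*3 = -5 - 3 = -8)
b = 8 (b = 0 - 8/(-1) = 0 - 8*(-1) = 0 + 8 = 8)
M(V) = -4 + 3*V (M(V) = (0 + 3)*V - 4 = 3*V - 4 = -4 + 3*V)
M(b)² = (-4 + 3*8)² = (-4 + 24)² = 20² = 400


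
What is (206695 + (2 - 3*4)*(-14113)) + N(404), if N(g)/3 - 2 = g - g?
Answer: 347831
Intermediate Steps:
N(g) = 6 (N(g) = 6 + 3*(g - g) = 6 + 3*0 = 6 + 0 = 6)
(206695 + (2 - 3*4)*(-14113)) + N(404) = (206695 + (2 - 3*4)*(-14113)) + 6 = (206695 + (2 - 12)*(-14113)) + 6 = (206695 - 10*(-14113)) + 6 = (206695 + 141130) + 6 = 347825 + 6 = 347831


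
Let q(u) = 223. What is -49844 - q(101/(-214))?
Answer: -50067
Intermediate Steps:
-49844 - q(101/(-214)) = -49844 - 1*223 = -49844 - 223 = -50067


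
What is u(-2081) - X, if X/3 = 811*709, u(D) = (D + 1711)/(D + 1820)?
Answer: -450223847/261 ≈ -1.7250e+6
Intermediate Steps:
u(D) = (1711 + D)/(1820 + D)
X = 1724997 (X = 3*(811*709) = 3*574999 = 1724997)
u(-2081) - X = (1711 - 2081)/(1820 - 2081) - 1*1724997 = -370/(-261) - 1724997 = -1/261*(-370) - 1724997 = 370/261 - 1724997 = -450223847/261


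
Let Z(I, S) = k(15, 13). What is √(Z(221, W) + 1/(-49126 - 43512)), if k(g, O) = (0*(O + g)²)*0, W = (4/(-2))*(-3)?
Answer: I*√92638/92638 ≈ 0.0032855*I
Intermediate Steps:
W = 6 (W = (4*(-½))*(-3) = -2*(-3) = 6)
k(g, O) = 0 (k(g, O) = 0*0 = 0)
Z(I, S) = 0
√(Z(221, W) + 1/(-49126 - 43512)) = √(0 + 1/(-49126 - 43512)) = √(0 + 1/(-92638)) = √(0 - 1/92638) = √(-1/92638) = I*√92638/92638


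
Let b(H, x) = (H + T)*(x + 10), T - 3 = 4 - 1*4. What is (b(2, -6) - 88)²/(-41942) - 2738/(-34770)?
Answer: -11484821/364580835 ≈ -0.031501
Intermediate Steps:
T = 3 (T = 3 + (4 - 1*4) = 3 + (4 - 4) = 3 + 0 = 3)
b(H, x) = (3 + H)*(10 + x) (b(H, x) = (H + 3)*(x + 10) = (3 + H)*(10 + x))
(b(2, -6) - 88)²/(-41942) - 2738/(-34770) = ((30 + 3*(-6) + 10*2 + 2*(-6)) - 88)²/(-41942) - 2738/(-34770) = ((30 - 18 + 20 - 12) - 88)²*(-1/41942) - 2738*(-1/34770) = (20 - 88)²*(-1/41942) + 1369/17385 = (-68)²*(-1/41942) + 1369/17385 = 4624*(-1/41942) + 1369/17385 = -2312/20971 + 1369/17385 = -11484821/364580835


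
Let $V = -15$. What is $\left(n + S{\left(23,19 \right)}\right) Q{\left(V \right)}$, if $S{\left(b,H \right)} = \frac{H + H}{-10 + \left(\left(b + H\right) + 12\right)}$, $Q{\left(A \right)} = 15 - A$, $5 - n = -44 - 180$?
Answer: $\frac{75855}{11} \approx 6895.9$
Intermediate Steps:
$n = 229$ ($n = 5 - \left(-44 - 180\right) = 5 - -224 = 5 + 224 = 229$)
$S{\left(b,H \right)} = \frac{2 H}{2 + H + b}$ ($S{\left(b,H \right)} = \frac{2 H}{-10 + \left(\left(H + b\right) + 12\right)} = \frac{2 H}{-10 + \left(12 + H + b\right)} = \frac{2 H}{2 + H + b}$)
$\left(n + S{\left(23,19 \right)}\right) Q{\left(V \right)} = \left(229 + 2 \cdot 19 \frac{1}{2 + 19 + 23}\right) \left(15 - -15\right) = \left(229 + 2 \cdot 19 \cdot \frac{1}{44}\right) \left(15 + 15\right) = \left(229 + 2 \cdot 19 \cdot \frac{1}{44}\right) 30 = \left(229 + \frac{19}{22}\right) 30 = \frac{5057}{22} \cdot 30 = \frac{75855}{11}$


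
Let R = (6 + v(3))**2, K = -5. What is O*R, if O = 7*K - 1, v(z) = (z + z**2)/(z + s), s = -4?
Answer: -1296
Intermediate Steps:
v(z) = (z + z**2)/(-4 + z) (v(z) = (z + z**2)/(z - 4) = (z + z**2)/(-4 + z))
O = -36 (O = 7*(-5) - 1 = -35 - 1 = -36)
R = 36 (R = (6 + 3*(1 + 3)/(-4 + 3))**2 = (6 + 3*4/(-1))**2 = (6 + 3*(-1)*4)**2 = (6 - 12)**2 = (-6)**2 = 36)
O*R = -36*36 = -1296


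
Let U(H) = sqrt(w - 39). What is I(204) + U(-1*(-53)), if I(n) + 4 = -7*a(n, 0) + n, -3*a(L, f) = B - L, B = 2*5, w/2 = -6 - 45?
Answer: -758/3 + I*sqrt(141) ≈ -252.67 + 11.874*I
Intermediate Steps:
w = -102 (w = 2*(-6 - 45) = 2*(-51) = -102)
B = 10
a(L, f) = -10/3 + L/3 (a(L, f) = -(10 - L)/3 = -10/3 + L/3)
U(H) = I*sqrt(141) (U(H) = sqrt(-102 - 39) = sqrt(-141) = I*sqrt(141))
I(n) = 58/3 - 4*n/3 (I(n) = -4 + (-7*(-10/3 + n/3) + n) = -4 + ((70/3 - 7*n/3) + n) = -4 + (70/3 - 4*n/3) = 58/3 - 4*n/3)
I(204) + U(-1*(-53)) = (58/3 - 4/3*204) + I*sqrt(141) = (58/3 - 272) + I*sqrt(141) = -758/3 + I*sqrt(141)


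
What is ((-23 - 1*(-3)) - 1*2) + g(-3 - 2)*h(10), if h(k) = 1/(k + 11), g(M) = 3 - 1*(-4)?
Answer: -65/3 ≈ -21.667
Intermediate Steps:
g(M) = 7 (g(M) = 3 + 4 = 7)
h(k) = 1/(11 + k)
((-23 - 1*(-3)) - 1*2) + g(-3 - 2)*h(10) = ((-23 - 1*(-3)) - 1*2) + 7/(11 + 10) = ((-23 + 3) - 2) + 7/21 = (-20 - 2) + 7*(1/21) = -22 + 1/3 = -65/3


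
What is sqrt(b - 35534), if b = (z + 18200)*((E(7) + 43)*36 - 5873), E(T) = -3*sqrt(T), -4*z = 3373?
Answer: sqrt(-300413911 - 7498116*sqrt(7))/2 ≈ 8947.8*I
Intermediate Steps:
z = -3373/4 (z = -1/4*3373 = -3373/4 ≈ -843.25)
b = -300271775/4 - 1874529*sqrt(7) (b = (-3373/4 + 18200)*((-3*sqrt(7) + 43)*36 - 5873) = 69427*((43 - 3*sqrt(7))*36 - 5873)/4 = 69427*((1548 - 108*sqrt(7)) - 5873)/4 = 69427*(-4325 - 108*sqrt(7))/4 = -300271775/4 - 1874529*sqrt(7) ≈ -8.0028e+7)
sqrt(b - 35534) = sqrt((-300271775/4 - 1874529*sqrt(7)) - 35534) = sqrt(-300413911/4 - 1874529*sqrt(7))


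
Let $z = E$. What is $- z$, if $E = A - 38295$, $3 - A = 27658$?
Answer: $65950$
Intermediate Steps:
$A = -27655$ ($A = 3 - 27658 = -27655$)
$E = -65950$ ($E = -27655 - 38295 = -65950$)
$z = -65950$
$- z = \left(-1\right) \left(-65950\right) = 65950$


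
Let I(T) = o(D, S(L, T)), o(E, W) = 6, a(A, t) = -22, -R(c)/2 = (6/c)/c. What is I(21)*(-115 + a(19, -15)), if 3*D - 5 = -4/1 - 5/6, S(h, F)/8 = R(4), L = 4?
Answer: -822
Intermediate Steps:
R(c) = -12/c**2 (R(c) = -2*6/c/c = -12/c**2)
S(h, F) = -6 (S(h, F) = 8*(-12/4**2) = 8*(-12*1/16) = 8*(-3/4) = -6)
D = 1/18 (D = 5/3 + (-4/1 - 5/6)/3 = 5/3 + (-4*1 - 5*1/6)/3 = 5/3 + (-4 - 5/6)/3 = 5/3 + (1/3)*(-29/6) = 5/3 - 29/18 = 1/18 ≈ 0.055556)
I(T) = 6
I(21)*(-115 + a(19, -15)) = 6*(-115 - 22) = 6*(-137) = -822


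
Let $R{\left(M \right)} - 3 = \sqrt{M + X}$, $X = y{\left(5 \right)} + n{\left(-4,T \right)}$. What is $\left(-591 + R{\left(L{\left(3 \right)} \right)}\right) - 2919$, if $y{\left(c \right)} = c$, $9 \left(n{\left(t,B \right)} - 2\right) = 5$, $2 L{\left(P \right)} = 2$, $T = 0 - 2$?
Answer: $-3507 + \frac{\sqrt{77}}{3} \approx -3504.1$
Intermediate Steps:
$T = -2$
$L{\left(P \right)} = 1$ ($L{\left(P \right)} = \frac{1}{2} \cdot 2 = 1$)
$n{\left(t,B \right)} = \frac{23}{9}$ ($n{\left(t,B \right)} = 2 + \frac{1}{9} \cdot 5 = 2 + \frac{5}{9} = \frac{23}{9}$)
$X = \frac{68}{9}$ ($X = 5 + \frac{23}{9} = \frac{68}{9} \approx 7.5556$)
$R{\left(M \right)} = 3 + \sqrt{\frac{68}{9} + M}$ ($R{\left(M \right)} = 3 + \sqrt{M + \frac{68}{9}} = 3 + \sqrt{\frac{68}{9} + M}$)
$\left(-591 + R{\left(L{\left(3 \right)} \right)}\right) - 2919 = \left(-591 + \left(3 + \frac{\sqrt{68 + 9 \cdot 1}}{3}\right)\right) - 2919 = \left(-591 + \left(3 + \frac{\sqrt{68 + 9}}{3}\right)\right) - 2919 = \left(-591 + \left(3 + \frac{\sqrt{77}}{3}\right)\right) - 2919 = \left(-588 + \frac{\sqrt{77}}{3}\right) - 2919 = -3507 + \frac{\sqrt{77}}{3}$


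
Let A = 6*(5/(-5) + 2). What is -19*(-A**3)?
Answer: 4104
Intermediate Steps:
A = 6 (A = 6*(5*(-1/5) + 2) = 6*(-1 + 2) = 6*1 = 6)
-19*(-A**3) = -19*(-1*6)**3 = -19*(-6)**3 = -19*(-216) = 4104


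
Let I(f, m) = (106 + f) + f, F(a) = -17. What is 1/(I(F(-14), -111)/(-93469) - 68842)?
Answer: -93469/6434592970 ≈ -1.4526e-5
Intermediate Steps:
I(f, m) = 106 + 2*f
1/(I(F(-14), -111)/(-93469) - 68842) = 1/((106 + 2*(-17))/(-93469) - 68842) = 1/((106 - 34)*(-1/93469) - 68842) = 1/(72*(-1/93469) - 68842) = 1/(-72/93469 - 68842) = 1/(-6434592970/93469) = -93469/6434592970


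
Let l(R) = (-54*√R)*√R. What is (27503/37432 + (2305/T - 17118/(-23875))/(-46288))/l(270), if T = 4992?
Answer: -18965373626879851/376354352012221440000 ≈ -5.0392e-5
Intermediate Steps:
l(R) = -54*R
(27503/37432 + (2305/T - 17118/(-23875))/(-46288))/l(270) = (27503/37432 + (2305/4992 - 17118/(-23875))/(-46288))/((-54*270)) = (27503*(1/37432) + (2305*(1/4992) - 17118*(-1/23875))*(-1/46288))/(-14580) = (27503/37432 + (2305/4992 + 17118/23875)*(-1/46288))*(-1/14580) = (27503/37432 + (140484931/119184000)*(-1/46288))*(-1/14580) = (27503/37432 - 140484931/5516788992000)*(-1/14580) = (18965373626879851/25813055693568000)*(-1/14580) = -18965373626879851/376354352012221440000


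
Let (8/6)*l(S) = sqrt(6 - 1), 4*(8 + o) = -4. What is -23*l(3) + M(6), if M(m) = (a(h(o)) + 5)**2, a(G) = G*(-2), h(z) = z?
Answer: 529 - 69*sqrt(5)/4 ≈ 490.43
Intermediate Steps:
o = -9 (o = -8 + (1/4)*(-4) = -8 - 1 = -9)
a(G) = -2*G
M(m) = 529 (M(m) = (-2*(-9) + 5)**2 = (18 + 5)**2 = 23**2 = 529)
l(S) = 3*sqrt(5)/4 (l(S) = 3*sqrt(6 - 1)/4 = 3*sqrt(5)/4)
-23*l(3) + M(6) = -69*sqrt(5)/4 + 529 = 529 - 69*sqrt(5)/4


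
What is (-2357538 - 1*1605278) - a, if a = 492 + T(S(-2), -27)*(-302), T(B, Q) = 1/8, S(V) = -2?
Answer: -15853081/4 ≈ -3.9633e+6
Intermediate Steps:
T(B, Q) = ⅛
a = 1817/4 (a = 492 + (⅛)*(-302) = 492 - 151/4 = 1817/4 ≈ 454.25)
(-2357538 - 1*1605278) - a = (-2357538 - 1*1605278) - 1*1817/4 = (-2357538 - 1605278) - 1817/4 = -3962816 - 1817/4 = -15853081/4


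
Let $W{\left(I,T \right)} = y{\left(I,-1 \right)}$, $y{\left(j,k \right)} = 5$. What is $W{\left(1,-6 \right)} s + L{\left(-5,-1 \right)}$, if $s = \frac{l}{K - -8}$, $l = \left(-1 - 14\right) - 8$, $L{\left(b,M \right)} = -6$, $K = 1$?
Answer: $- \frac{169}{9} \approx -18.778$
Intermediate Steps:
$l = -23$ ($l = -15 - 8 = -23$)
$W{\left(I,T \right)} = 5$
$s = - \frac{23}{9}$ ($s = - \frac{23}{1 - -8} = - \frac{23}{1 + 8} = - \frac{23}{9} \approx -2.5556$)
$W{\left(1,-6 \right)} s + L{\left(-5,-1 \right)} = 5 \left(- \frac{23}{9}\right) - 6 = - \frac{115}{9} - 6 = - \frac{169}{9}$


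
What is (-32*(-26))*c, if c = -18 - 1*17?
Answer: -29120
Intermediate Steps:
c = -35 (c = -18 - 17 = -35)
(-32*(-26))*c = -32*(-26)*(-35) = 832*(-35) = -29120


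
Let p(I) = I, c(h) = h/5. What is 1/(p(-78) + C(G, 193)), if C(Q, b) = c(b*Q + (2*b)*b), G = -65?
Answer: 5/61563 ≈ 8.1218e-5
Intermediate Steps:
c(h) = h/5 (c(h) = h*(⅕) = h/5)
C(Q, b) = 2*b²/5 + Q*b/5 (C(Q, b) = (b*Q + (2*b)*b)/5 = (Q*b + 2*b²)/5 = (2*b² + Q*b)/5 = 2*b²/5 + Q*b/5)
1/(p(-78) + C(G, 193)) = 1/(-78 + (⅕)*193*(-65 + 2*193)) = 1/(-78 + (⅕)*193*(-65 + 386)) = 1/(-78 + (⅕)*193*321) = 1/(-78 + 61953/5) = 1/(61563/5) = 5/61563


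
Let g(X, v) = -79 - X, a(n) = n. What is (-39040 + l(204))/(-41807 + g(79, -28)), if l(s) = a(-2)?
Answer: 39042/41965 ≈ 0.93035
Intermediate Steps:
l(s) = -2
(-39040 + l(204))/(-41807 + g(79, -28)) = (-39040 - 2)/(-41807 + (-79 - 1*79)) = -39042/(-41807 + (-79 - 79)) = -39042/(-41807 - 158) = -39042/(-41965) = -39042*(-1/41965) = 39042/41965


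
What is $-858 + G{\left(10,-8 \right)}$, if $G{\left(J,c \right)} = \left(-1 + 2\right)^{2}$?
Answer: $-857$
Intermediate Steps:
$G{\left(J,c \right)} = 1$ ($G{\left(J,c \right)} = 1^{2} = 1$)
$-858 + G{\left(10,-8 \right)} = -858 + 1 = -857$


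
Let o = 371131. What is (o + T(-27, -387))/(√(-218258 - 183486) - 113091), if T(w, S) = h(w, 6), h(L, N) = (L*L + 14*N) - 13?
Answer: -42062048721/12789976025 - 1487724*I*√25109/12789976025 ≈ -3.2887 - 0.018432*I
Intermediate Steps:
h(L, N) = -13 + L² + 14*N (h(L, N) = (L² + 14*N) - 13 = -13 + L² + 14*N)
T(w, S) = 71 + w² (T(w, S) = -13 + w² + 14*6 = -13 + w² + 84 = 71 + w²)
(o + T(-27, -387))/(√(-218258 - 183486) - 113091) = (371131 + (71 + (-27)²))/(√(-218258 - 183486) - 113091) = (371131 + (71 + 729))/(√(-401744) - 113091) = (371131 + 800)/(4*I*√25109 - 113091) = 371931/(-113091 + 4*I*√25109)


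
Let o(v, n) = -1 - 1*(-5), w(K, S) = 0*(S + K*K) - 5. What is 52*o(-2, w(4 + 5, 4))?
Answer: 208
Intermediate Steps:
w(K, S) = -5 (w(K, S) = 0*(S + K²) - 5 = 0 - 5 = -5)
o(v, n) = 4 (o(v, n) = -1 + 5 = 4)
52*o(-2, w(4 + 5, 4)) = 52*4 = 208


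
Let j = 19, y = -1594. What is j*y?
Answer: -30286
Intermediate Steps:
j*y = 19*(-1594) = -30286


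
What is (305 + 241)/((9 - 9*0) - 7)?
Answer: 273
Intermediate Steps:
(305 + 241)/((9 - 9*0) - 7) = 546/((9 + 0) - 7) = 546/(9 - 7) = 546/2 = 546*(½) = 273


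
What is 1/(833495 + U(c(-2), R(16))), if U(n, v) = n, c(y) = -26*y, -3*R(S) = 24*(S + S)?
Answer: 1/833547 ≈ 1.1997e-6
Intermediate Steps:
R(S) = -16*S (R(S) = -8*(S + S) = -8*2*S = -16*S)
1/(833495 + U(c(-2), R(16))) = 1/(833495 - 26*(-2)) = 1/(833495 + 52) = 1/833547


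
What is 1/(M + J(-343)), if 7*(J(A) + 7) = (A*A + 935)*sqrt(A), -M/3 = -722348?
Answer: 2167037/4794484514761 - 118584*I*sqrt(7)/4794484514761 ≈ 4.5199e-7 - 6.5438e-8*I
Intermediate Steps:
M = 2167044 (M = -3*(-722348) = 2167044)
J(A) = -7 + sqrt(A)*(935 + A**2)/7 (J(A) = -7 + ((A*A + 935)*sqrt(A))/7 = -7 + ((A**2 + 935)*sqrt(A))/7 = -7 + ((935 + A**2)*sqrt(A))/7 = -7 + (sqrt(A)*(935 + A**2))/7 = -7 + sqrt(A)*(935 + A**2)/7)
1/(M + J(-343)) = 1/(2167044 + (-7 + (-343)**(5/2)/7 + 935*sqrt(-343)/7)) = 1/(2167044 + (-7 + (823543*I*sqrt(7))/7 + 935*(7*I*sqrt(7))/7)) = 1/(2167044 + (-7 + 117649*I*sqrt(7) + 935*I*sqrt(7))) = 1/(2167044 + (-7 + 118584*I*sqrt(7))) = 1/(2167037 + 118584*I*sqrt(7))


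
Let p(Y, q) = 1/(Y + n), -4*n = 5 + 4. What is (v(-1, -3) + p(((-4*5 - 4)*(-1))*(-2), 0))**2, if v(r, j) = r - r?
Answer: 16/40401 ≈ 0.00039603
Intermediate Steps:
v(r, j) = 0
n = -9/4 (n = -(5 + 4)/4 = -1/4*9 = -9/4 ≈ -2.2500)
p(Y, q) = 1/(-9/4 + Y) (p(Y, q) = 1/(Y - 9/4) = 1/(-9/4 + Y))
(v(-1, -3) + p(((-4*5 - 4)*(-1))*(-2), 0))**2 = (0 + 4/(-9 + 4*(((-4*5 - 4)*(-1))*(-2))))**2 = (0 + 4/(-9 + 4*(((-20 - 4)*(-1))*(-2))))**2 = (0 + 4/(-9 + 4*(-24*(-1)*(-2))))**2 = (0 + 4/(-9 + 4*(24*(-2))))**2 = (0 + 4/(-9 + 4*(-48)))**2 = (0 + 4/(-9 - 192))**2 = (0 + 4/(-201))**2 = (0 + 4*(-1/201))**2 = (0 - 4/201)**2 = (-4/201)**2 = 16/40401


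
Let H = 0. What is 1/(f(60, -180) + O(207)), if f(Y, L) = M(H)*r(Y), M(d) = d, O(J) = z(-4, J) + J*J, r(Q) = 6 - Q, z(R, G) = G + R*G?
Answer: 1/42228 ≈ 2.3681e-5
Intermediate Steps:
z(R, G) = G + G*R
O(J) = J**2 - 3*J (O(J) = J*(1 - 4) + J*J = J*(-3) + J**2 = -3*J + J**2 = J**2 - 3*J)
f(Y, L) = 0 (f(Y, L) = 0*(6 - Y) = 0)
1/(f(60, -180) + O(207)) = 1/(0 + 207*(-3 + 207)) = 1/(0 + 207*204) = 1/(0 + 42228) = 1/42228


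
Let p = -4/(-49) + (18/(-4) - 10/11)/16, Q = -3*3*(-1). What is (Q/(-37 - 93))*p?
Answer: 39807/2242240 ≈ 0.017753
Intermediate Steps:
Q = 9 (Q = -9*(-1) = 9)
p = -4423/17248 (p = -4*(-1/49) + (18*(-¼) - 10*1/11)*(1/16) = 4/49 + (-9/2 - 10/11)*(1/16) = 4/49 - 119/22*1/16 = 4/49 - 119/352 = -4423/17248 ≈ -0.25644)
(Q/(-37 - 93))*p = (9/(-37 - 93))*(-4423/17248) = (9/(-130))*(-4423/17248) = -1/130*9*(-4423/17248) = -9/130*(-4423/17248) = 39807/2242240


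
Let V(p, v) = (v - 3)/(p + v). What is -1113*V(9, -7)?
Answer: 5565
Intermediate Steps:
V(p, v) = (-3 + v)/(p + v)
-1113*V(9, -7) = -1113*(-3 - 7)/(9 - 7) = -1113*(-10)/2 = -1113*(-5) = 5565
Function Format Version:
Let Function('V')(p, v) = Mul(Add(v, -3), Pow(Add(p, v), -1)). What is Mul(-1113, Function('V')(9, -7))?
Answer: 5565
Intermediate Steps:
Function('V')(p, v) = Mul(Pow(Add(p, v), -1), Add(-3, v)) (Function('V')(p, v) = Mul(Add(-3, v), Pow(Add(p, v), -1)) = Mul(Pow(Add(p, v), -1), Add(-3, v)))
Mul(-1113, Function('V')(9, -7)) = Mul(-1113, Mul(Pow(Add(9, -7), -1), Add(-3, -7))) = Mul(-1113, Mul(Pow(2, -1), -10)) = Mul(-1113, Mul(Rational(1, 2), -10)) = Mul(-1113, -5) = 5565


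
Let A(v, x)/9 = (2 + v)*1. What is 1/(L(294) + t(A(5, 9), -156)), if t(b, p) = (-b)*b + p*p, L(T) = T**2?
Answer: 1/106803 ≈ 9.3630e-6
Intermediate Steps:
A(v, x) = 18 + 9*v (A(v, x) = 9*((2 + v)*1) = 9*(2 + v) = 18 + 9*v)
t(b, p) = p**2 - b**2 (t(b, p) = -b**2 + p**2 = p**2 - b**2)
1/(L(294) + t(A(5, 9), -156)) = 1/(294**2 + ((-156)**2 - (18 + 9*5)**2)) = 1/(86436 + (24336 - (18 + 45)**2)) = 1/(86436 + (24336 - 1*63**2)) = 1/(86436 + (24336 - 1*3969)) = 1/(86436 + (24336 - 3969)) = 1/(86436 + 20367) = 1/106803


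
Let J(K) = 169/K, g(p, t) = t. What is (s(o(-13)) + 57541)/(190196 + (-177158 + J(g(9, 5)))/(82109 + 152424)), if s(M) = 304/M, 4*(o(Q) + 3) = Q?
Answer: 337096391697/1115176533595 ≈ 0.30228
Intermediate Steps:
o(Q) = -3 + Q/4
(s(o(-13)) + 57541)/(190196 + (-177158 + J(g(9, 5)))/(82109 + 152424)) = (304/(-3 + (¼)*(-13)) + 57541)/(190196 + (-177158 + 169/5)/(82109 + 152424)) = (304/(-3 - 13/4) + 57541)/(190196 + (-177158 + 169*(⅕))/234533) = (304/(-25/4) + 57541)/(190196 + (-177158 + 169/5)*(1/234533)) = (304*(-4/25) + 57541)/(190196 - 885621/5*1/234533) = (-1216/25 + 57541)/(190196 - 885621/1172665) = 1437309/(25*(223035306719/1172665)) = (1437309/25)*(1172665/223035306719) = 337096391697/1115176533595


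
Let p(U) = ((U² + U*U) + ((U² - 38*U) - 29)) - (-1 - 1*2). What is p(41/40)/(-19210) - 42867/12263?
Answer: -1316347583349/376915568000 ≈ -3.4924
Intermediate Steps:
p(U) = -26 - 38*U + 3*U² (p(U) = ((U² + U²) + (-29 + U² - 38*U)) - (-1 - 2) = (2*U² + (-29 + U² - 38*U)) - 1*(-3) = (-29 - 38*U + 3*U²) + 3 = -26 - 38*U + 3*U²)
p(41/40)/(-19210) - 42867/12263 = (-26 - 1558/40 + 3*(41/40)²)/(-19210) - 42867/12263 = (-26 - 1558/40 + 3*(41*(1/40))²)*(-1/19210) - 42867*1/12263 = (-26 - 38*41/40 + 3*(41/40)²)*(-1/19210) - 42867/12263 = (-26 - 779/20 + 3*(1681/1600))*(-1/19210) - 42867/12263 = (-26 - 779/20 + 5043/1600)*(-1/19210) - 42867/12263 = -98877/1600*(-1/19210) - 42867/12263 = 98877/30736000 - 42867/12263 = -1316347583349/376915568000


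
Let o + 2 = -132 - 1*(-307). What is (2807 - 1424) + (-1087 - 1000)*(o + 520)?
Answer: -1444908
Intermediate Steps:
o = 173 (o = -2 + (-132 - 1*(-307)) = -2 + (-132 + 307) = -2 + 175 = 173)
(2807 - 1424) + (-1087 - 1000)*(o + 520) = (2807 - 1424) + (-1087 - 1000)*(173 + 520) = 1383 - 2087*693 = 1383 - 1446291 = -1444908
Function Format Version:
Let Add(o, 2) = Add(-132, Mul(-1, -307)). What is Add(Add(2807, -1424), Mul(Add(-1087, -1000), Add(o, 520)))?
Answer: -1444908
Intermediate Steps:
o = 173 (o = Add(-2, Add(-132, Mul(-1, -307))) = Add(-2, Add(-132, 307)) = Add(-2, 175) = 173)
Add(Add(2807, -1424), Mul(Add(-1087, -1000), Add(o, 520))) = Add(Add(2807, -1424), Mul(Add(-1087, -1000), Add(173, 520))) = Add(1383, Mul(-2087, 693)) = Add(1383, -1446291) = -1444908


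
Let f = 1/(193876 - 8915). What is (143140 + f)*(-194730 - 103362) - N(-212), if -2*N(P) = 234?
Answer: -7892080334791335/184961 ≈ -4.2669e+10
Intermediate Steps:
N(P) = -117 (N(P) = -½*234 = -117)
f = 1/184961 ≈ 5.4065e-6
(143140 + f)*(-194730 - 103362) - N(-212) = (143140 + 1/184961)*(-194730 - 103362) - 1*(-117) = (26475317541/184961)*(-298092) + 117 = -7892080356431772/184961 + 117 = -7892080334791335/184961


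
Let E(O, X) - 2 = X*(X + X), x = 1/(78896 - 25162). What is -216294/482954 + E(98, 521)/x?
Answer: 7044204978052165/241477 ≈ 2.9171e+10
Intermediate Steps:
x = 1/53734 ≈ 1.8610e-5
E(O, X) = 2 + 2*X**2 (E(O, X) = 2 + X*(X + X) = 2 + X*(2*X) = 2 + 2*X**2)
-216294/482954 + E(98, 521)/x = -216294/482954 + (2 + 2*521**2)/(1/53734) = -216294*1/482954 + (2 + 2*271441)*53734 = -108147/241477 + (2 + 542882)*53734 = -108147/241477 + 542884*53734 = -108147/241477 + 29171328856 = 7044204978052165/241477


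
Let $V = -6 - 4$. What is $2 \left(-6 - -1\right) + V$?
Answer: $-20$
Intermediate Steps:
$V = -10$ ($V = -6 - 4 = -10$)
$2 \left(-6 - -1\right) + V = 2 \left(-6 - -1\right) - 10 = 2 \left(-6 + 1\right) - 10 = 2 \left(-5\right) - 10 = -10 - 10 = -20$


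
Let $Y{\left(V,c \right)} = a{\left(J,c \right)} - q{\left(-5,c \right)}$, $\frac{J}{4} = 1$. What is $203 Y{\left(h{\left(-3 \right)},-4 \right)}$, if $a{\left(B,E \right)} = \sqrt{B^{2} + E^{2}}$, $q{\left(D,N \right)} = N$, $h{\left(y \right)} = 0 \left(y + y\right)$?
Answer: $812 + 812 \sqrt{2} \approx 1960.3$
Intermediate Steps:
$J = 4$ ($J = 4 \cdot 1 = 4$)
$h{\left(y \right)} = 0$ ($h{\left(y \right)} = 0 \cdot 2 y = 0$)
$Y{\left(V,c \right)} = \sqrt{16 + c^{2}} - c$ ($Y{\left(V,c \right)} = \sqrt{4^{2} + c^{2}} - c = \sqrt{16 + c^{2}} - c$)
$203 Y{\left(h{\left(-3 \right)},-4 \right)} = 203 \left(\sqrt{16 + \left(-4\right)^{2}} - -4\right) = 203 \left(\sqrt{16 + 16} + 4\right) = 203 \left(\sqrt{32} + 4\right) = 203 \left(4 \sqrt{2} + 4\right) = 203 \left(4 + 4 \sqrt{2}\right) = 812 + 812 \sqrt{2}$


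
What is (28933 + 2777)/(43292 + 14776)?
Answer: 5285/9678 ≈ 0.54608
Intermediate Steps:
(28933 + 2777)/(43292 + 14776) = 31710/58068 = 31710*(1/58068) = 5285/9678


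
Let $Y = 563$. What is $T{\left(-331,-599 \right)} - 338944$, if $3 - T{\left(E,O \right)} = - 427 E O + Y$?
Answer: $84321359$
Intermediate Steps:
$T{\left(E,O \right)} = -560 + 427 E O$ ($T{\left(E,O \right)} = 3 - \left(- 427 E O + 563\right) = 3 - \left(563 - 427 E O\right) = 3 + \left(-563 + 427 E O\right) = -560 + 427 E O$)
$T{\left(-331,-599 \right)} - 338944 = \left(-560 + 427 \left(-331\right) \left(-599\right)\right) - 338944 = \left(-560 + 84660863\right) - 338944 = 84660303 - 338944 = 84321359$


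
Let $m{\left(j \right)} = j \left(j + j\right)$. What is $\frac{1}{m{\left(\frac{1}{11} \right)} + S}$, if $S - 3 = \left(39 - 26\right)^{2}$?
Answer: $\frac{121}{20814} \approx 0.0058134$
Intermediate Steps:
$m{\left(j \right)} = 2 j^{2}$ ($m{\left(j \right)} = j 2 j = 2 j^{2}$)
$S = 172$ ($S = 3 + \left(39 - 26\right)^{2} = 3 + 13^{2} = 3 + 169 = 172$)
$\frac{1}{m{\left(\frac{1}{11} \right)} + S} = \frac{1}{2 \left(\frac{1}{11}\right)^{2} + 172} = \frac{1}{\frac{2}{121} + 172} = \frac{1}{\frac{20814}{121}} = \frac{121}{20814}$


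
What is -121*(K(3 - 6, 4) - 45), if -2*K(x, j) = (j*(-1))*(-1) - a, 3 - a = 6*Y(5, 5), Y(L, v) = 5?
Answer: 14641/2 ≈ 7320.5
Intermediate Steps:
a = -27 (a = 3 - 6*5 = 3 - 1*30 = 3 - 30 = -27)
K(x, j) = -27/2 - j/2 (K(x, j) = -((j*(-1))*(-1) - 1*(-27))/2 = -(-j*(-1) + 27)/2 = -(j + 27)/2 = -(27 + j)/2 = -27/2 - j/2)
-121*(K(3 - 6, 4) - 45) = -121*((-27/2 - 1/2*4) - 45) = -121*((-27/2 - 2) - 45) = -121*(-31/2 - 45) = -121*(-121/2) = 14641/2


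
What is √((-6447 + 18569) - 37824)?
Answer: I*√25702 ≈ 160.32*I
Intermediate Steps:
√((-6447 + 18569) - 37824) = √(12122 - 37824) = √(-25702) = I*√25702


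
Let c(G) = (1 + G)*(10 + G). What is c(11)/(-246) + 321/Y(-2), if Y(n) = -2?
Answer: -13245/82 ≈ -161.52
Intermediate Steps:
c(11)/(-246) + 321/Y(-2) = (10 + 11² + 11*11)/(-246) + 321/(-2) = (10 + 121 + 121)*(-1/246) + 321*(-½) = 252*(-1/246) - 321/2 = -42/41 - 321/2 = -13245/82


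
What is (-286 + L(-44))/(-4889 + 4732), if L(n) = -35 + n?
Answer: 365/157 ≈ 2.3248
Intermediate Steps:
(-286 + L(-44))/(-4889 + 4732) = (-286 + (-35 - 44))/(-4889 + 4732) = (-286 - 79)/(-157) = -365*(-1/157) = 365/157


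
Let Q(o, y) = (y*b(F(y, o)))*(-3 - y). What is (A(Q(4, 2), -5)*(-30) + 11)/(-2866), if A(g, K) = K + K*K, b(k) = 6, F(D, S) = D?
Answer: 589/2866 ≈ 0.20551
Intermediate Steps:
Q(o, y) = 6*y*(-3 - y) (Q(o, y) = (y*6)*(-3 - y) = (6*y)*(-3 - y) = 6*y*(-3 - y))
A(g, K) = K + K²
(A(Q(4, 2), -5)*(-30) + 11)/(-2866) = (-5*(1 - 5)*(-30) + 11)/(-2866) = (-5*(-4)*(-30) + 11)*(-1/2866) = (20*(-30) + 11)*(-1/2866) = (-600 + 11)*(-1/2866) = -589*(-1/2866) = 589/2866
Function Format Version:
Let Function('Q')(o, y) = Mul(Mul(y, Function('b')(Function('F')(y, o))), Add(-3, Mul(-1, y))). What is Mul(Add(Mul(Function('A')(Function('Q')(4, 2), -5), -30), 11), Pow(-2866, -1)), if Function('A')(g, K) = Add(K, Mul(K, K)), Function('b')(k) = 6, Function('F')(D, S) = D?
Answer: Rational(589, 2866) ≈ 0.20551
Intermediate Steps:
Function('Q')(o, y) = Mul(6, y, Add(-3, Mul(-1, y))) (Function('Q')(o, y) = Mul(Mul(y, 6), Add(-3, Mul(-1, y))) = Mul(Mul(6, y), Add(-3, Mul(-1, y))) = Mul(6, y, Add(-3, Mul(-1, y))))
Function('A')(g, K) = Add(K, Pow(K, 2))
Mul(Add(Mul(Function('A')(Function('Q')(4, 2), -5), -30), 11), Pow(-2866, -1)) = Mul(Add(Mul(Mul(-5, Add(1, -5)), -30), 11), Pow(-2866, -1)) = Mul(Add(Mul(Mul(-5, -4), -30), 11), Rational(-1, 2866)) = Mul(Add(Mul(20, -30), 11), Rational(-1, 2866)) = Mul(Add(-600, 11), Rational(-1, 2866)) = Mul(-589, Rational(-1, 2866)) = Rational(589, 2866)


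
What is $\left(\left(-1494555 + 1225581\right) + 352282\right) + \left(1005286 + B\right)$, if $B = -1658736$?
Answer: $-570142$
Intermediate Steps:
$\left(\left(-1494555 + 1225581\right) + 352282\right) + \left(1005286 + B\right) = \left(\left(-1494555 + 1225581\right) + 352282\right) + \left(1005286 - 1658736\right) = \left(-268974 + 352282\right) - 653450 = 83308 - 653450 = -570142$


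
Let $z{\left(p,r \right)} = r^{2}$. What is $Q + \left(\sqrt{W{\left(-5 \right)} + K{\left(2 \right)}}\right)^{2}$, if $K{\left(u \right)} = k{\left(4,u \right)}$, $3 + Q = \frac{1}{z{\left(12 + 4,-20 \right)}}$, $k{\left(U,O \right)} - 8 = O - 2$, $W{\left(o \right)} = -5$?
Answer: $\frac{1}{400} \approx 0.0025$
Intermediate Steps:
$k{\left(U,O \right)} = 6 + O$ ($k{\left(U,O \right)} = 8 + \left(O - 2\right) = 8 + \left(-2 + O\right) = 6 + O$)
$Q = - \frac{1199}{400}$ ($Q = -3 + \frac{1}{\left(-20\right)^{2}} = -3 + \frac{1}{400} = - \frac{1199}{400} \approx -2.9975$)
$K{\left(u \right)} = 6 + u$
$Q + \left(\sqrt{W{\left(-5 \right)} + K{\left(2 \right)}}\right)^{2} = - \frac{1199}{400} + \left(\sqrt{-5 + \left(6 + 2\right)}\right)^{2} = - \frac{1199}{400} + \left(\sqrt{-5 + 8}\right)^{2} = - \frac{1199}{400} + \left(\sqrt{3}\right)^{2} = - \frac{1199}{400} + 3 = \frac{1}{400}$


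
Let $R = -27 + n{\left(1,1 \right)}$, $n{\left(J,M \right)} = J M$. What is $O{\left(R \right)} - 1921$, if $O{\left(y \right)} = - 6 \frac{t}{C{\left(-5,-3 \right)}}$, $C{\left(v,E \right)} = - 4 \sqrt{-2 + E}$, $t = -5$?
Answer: $-1921 + \frac{3 i \sqrt{5}}{2} \approx -1921.0 + 3.3541 i$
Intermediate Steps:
$R = -26$ ($R = -27 + 1 \cdot 1 = -27 + 1 = -26$)
$O{\left(y \right)} = \frac{3 i \sqrt{5}}{2}$ ($O{\left(y \right)} = - 6 \left(- \frac{5}{\left(-4\right) \sqrt{-2 - 3}}\right) = - 6 \left(- \frac{5}{\left(-4\right) \sqrt{-5}}\right) = - 6 \left(- \frac{5}{\left(-4\right) i \sqrt{5}}\right) = - 6 \left(- 5 \frac{i \sqrt{5}}{20}\right) = - 6 \left(- \frac{i \sqrt{5}}{4}\right) = \frac{3 i \sqrt{5}}{2}$)
$O{\left(R \right)} - 1921 = \frac{3 i \sqrt{5}}{2} - 1921 = -1921 + \frac{3 i \sqrt{5}}{2}$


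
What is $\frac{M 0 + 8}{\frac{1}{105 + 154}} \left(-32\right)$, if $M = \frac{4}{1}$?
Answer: $-66304$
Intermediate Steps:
$M = 4$ ($M = 4 \cdot 1 = 4$)
$\frac{M 0 + 8}{\frac{1}{105 + 154}} \left(-32\right) = \frac{4 \cdot 0 + 8}{\frac{1}{105 + 154}} \left(-32\right) = \frac{0 + 8}{\frac{1}{259}} \left(-32\right) = 8 \frac{1}{\frac{1}{259}} \left(-32\right) = 8 \cdot 259 \left(-32\right) = 2072 \left(-32\right) = -66304$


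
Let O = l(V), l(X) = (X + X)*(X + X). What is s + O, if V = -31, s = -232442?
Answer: -228598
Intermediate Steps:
l(X) = 4*X² (l(X) = (2*X)*(2*X) = 4*X²)
O = 3844 (O = 4*(-31)² = 4*961 = 3844)
s + O = -232442 + 3844 = -228598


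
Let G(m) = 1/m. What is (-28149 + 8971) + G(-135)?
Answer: -2589031/135 ≈ -19178.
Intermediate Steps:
(-28149 + 8971) + G(-135) = (-28149 + 8971) + 1/(-135) = -19178 - 1/135 = -2589031/135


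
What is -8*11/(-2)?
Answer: 44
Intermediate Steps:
-8*11/(-2) = -88*(-½) = 44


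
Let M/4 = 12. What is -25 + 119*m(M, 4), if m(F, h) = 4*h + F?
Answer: 7591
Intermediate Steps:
M = 48 (M = 4*12 = 48)
m(F, h) = F + 4*h
-25 + 119*m(M, 4) = -25 + 119*(48 + 4*4) = -25 + 119*(48 + 16) = -25 + 119*64 = -25 + 7616 = 7591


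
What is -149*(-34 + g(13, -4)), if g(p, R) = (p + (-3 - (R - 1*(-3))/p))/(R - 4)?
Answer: 546383/104 ≈ 5253.7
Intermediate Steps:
g(p, R) = (-3 + p - (3 + R)/p)/(-4 + R) (g(p, R) = (p + (-3 - (R + 3)/p))/(-4 + R) = (p + (-3 - (3 + R)/p))/(-4 + R) = (-3 + p - (3 + R)/p)/(-4 + R))
-149*(-34 + g(13, -4)) = -149*(-34 + (-3 + 13**2 - 1*(-4) - 3*13)/(13*(-4 - 4))) = -149*(-34 + (1/13)*(-3 + 169 + 4 - 39)/(-8)) = -149*(-34 + (1/13)*(-1/8)*131) = -149*(-34 - 131/104) = -149*(-3667/104) = 546383/104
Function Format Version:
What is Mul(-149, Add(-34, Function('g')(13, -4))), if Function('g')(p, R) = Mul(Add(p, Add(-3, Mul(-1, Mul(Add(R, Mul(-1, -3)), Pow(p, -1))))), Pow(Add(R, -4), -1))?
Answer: Rational(546383, 104) ≈ 5253.7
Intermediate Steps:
Function('g')(p, R) = Mul(Pow(Add(-4, R), -1), Add(-3, p, Mul(-1, Pow(p, -1), Add(3, R)))) (Function('g')(p, R) = Mul(Add(p, Add(-3, Mul(-1, Mul(Add(R, 3), Pow(p, -1))))), Pow(Add(-4, R), -1)) = Mul(Add(p, Add(-3, Mul(-1, Mul(Add(3, R), Pow(p, -1))))), Pow(Add(-4, R), -1)) = Mul(Add(p, Add(-3, Mul(-1, Mul(Pow(p, -1), Add(3, R))))), Pow(Add(-4, R), -1)) = Mul(Add(p, Add(-3, Mul(-1, Pow(p, -1), Add(3, R)))), Pow(Add(-4, R), -1)) = Mul(Add(-3, p, Mul(-1, Pow(p, -1), Add(3, R))), Pow(Add(-4, R), -1)) = Mul(Pow(Add(-4, R), -1), Add(-3, p, Mul(-1, Pow(p, -1), Add(3, R)))))
Mul(-149, Add(-34, Function('g')(13, -4))) = Mul(-149, Add(-34, Mul(Pow(13, -1), Pow(Add(-4, -4), -1), Add(-3, Pow(13, 2), Mul(-1, -4), Mul(-3, 13))))) = Mul(-149, Add(-34, Mul(Rational(1, 13), Pow(-8, -1), Add(-3, 169, 4, -39)))) = Mul(-149, Add(-34, Mul(Rational(1, 13), Rational(-1, 8), 131))) = Mul(-149, Add(-34, Rational(-131, 104))) = Mul(-149, Rational(-3667, 104)) = Rational(546383, 104)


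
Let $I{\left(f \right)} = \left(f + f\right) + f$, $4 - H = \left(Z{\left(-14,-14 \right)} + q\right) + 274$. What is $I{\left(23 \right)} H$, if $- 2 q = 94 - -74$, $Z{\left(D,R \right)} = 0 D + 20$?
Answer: $-14214$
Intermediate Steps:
$Z{\left(D,R \right)} = 20$ ($Z{\left(D,R \right)} = 0 + 20 = 20$)
$q = -84$ ($q = - \frac{94 - -74}{2} = - \frac{94 + 74}{2} = \left(- \frac{1}{2}\right) 168 = -84$)
$H = -206$ ($H = 4 - \left(\left(20 - 84\right) + 274\right) = 4 - \left(-64 + 274\right) = 4 - 210 = -206$)
$I{\left(f \right)} = 3 f$ ($I{\left(f \right)} = 2 f + f = 3 f$)
$I{\left(23 \right)} H = 3 \cdot 23 \left(-206\right) = 69 \left(-206\right) = -14214$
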